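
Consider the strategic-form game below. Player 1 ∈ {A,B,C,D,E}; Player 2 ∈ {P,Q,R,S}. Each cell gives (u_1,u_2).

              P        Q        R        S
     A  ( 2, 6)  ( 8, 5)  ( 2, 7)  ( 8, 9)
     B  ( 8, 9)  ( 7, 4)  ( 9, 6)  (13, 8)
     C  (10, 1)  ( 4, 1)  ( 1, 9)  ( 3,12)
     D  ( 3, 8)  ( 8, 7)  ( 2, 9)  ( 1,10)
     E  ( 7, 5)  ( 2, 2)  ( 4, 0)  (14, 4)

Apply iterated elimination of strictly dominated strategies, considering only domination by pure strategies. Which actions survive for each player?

P2 drop Q (S beats it: A:9>5 B:8>4 C:12>1 D:10>7 E:4>2)
P1 drop A (B beats it: P:8>2 R:9>2 S:13>8)
P1 drop D (B beats it: P:8>3 R:9>2 S:13>1)
P2 drop R (S beats it: B:8>6 C:12>9 E:4>0)
P1→{B,C,E} P2→{P,S}

Remaining: P1:{B,C,E} P2:{P,S}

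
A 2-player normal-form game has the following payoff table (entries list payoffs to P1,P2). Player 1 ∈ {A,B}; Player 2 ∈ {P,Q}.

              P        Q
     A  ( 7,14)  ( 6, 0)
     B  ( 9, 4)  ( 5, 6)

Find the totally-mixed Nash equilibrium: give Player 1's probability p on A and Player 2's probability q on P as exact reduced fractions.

P1 indiff ⇒ q·7+(1-q)·6 = q·9+(1-q)·5 ⇒ q(-2) = (1-q)(-1) ⇒ q = 1/3
P2 indiff ⇒ p·14+(1-p)·4 = p·0+(1-p)·6 ⇒ p(14) = (1-p)(2) ⇒ p = 1/8

p=1/8, q=1/3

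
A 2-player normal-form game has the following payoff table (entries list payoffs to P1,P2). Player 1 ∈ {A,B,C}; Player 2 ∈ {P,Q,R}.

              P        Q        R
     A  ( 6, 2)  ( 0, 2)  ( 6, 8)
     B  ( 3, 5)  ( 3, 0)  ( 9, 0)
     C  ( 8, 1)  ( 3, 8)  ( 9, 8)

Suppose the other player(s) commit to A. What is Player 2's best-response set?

P2 best: {R}

u_2(P vs A) = 2
u_2(Q vs A) = 2
u_2(R vs A) = 8
max payoff 8 at {R}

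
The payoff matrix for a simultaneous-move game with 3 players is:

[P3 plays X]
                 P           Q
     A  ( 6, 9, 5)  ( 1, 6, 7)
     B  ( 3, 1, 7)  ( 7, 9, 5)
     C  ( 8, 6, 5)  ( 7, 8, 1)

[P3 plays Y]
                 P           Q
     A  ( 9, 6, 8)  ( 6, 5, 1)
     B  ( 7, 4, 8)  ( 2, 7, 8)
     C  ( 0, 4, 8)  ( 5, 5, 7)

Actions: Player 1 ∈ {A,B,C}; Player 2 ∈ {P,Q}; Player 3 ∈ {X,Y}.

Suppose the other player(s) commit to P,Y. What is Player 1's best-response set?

u_1(A vs P,Y) = 9
u_1(B vs P,Y) = 7
u_1(C vs P,Y) = 0
max payoff 9 at {A}

BR_1 = {A}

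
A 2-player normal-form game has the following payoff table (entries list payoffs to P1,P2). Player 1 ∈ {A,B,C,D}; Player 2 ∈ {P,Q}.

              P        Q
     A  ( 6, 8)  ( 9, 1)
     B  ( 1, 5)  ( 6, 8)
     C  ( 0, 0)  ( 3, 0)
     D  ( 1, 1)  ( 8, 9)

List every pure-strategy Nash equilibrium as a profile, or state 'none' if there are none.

(A,P): NE
(A,Q): not NE [P2→P gives 8>1]
(B,P): not NE [P1→A gives 6>1; P2→Q gives 8>5]
(B,Q): not NE [P1→A gives 9>6]
(C,P): not NE [P1→A gives 6>0]
(C,Q): not NE [P1→A gives 9>3]
(D,P): not NE [P1→A gives 6>1; P2→Q gives 9>1]
(D,Q): not NE [P1→A gives 9>8]

Nash profiles: (A,P)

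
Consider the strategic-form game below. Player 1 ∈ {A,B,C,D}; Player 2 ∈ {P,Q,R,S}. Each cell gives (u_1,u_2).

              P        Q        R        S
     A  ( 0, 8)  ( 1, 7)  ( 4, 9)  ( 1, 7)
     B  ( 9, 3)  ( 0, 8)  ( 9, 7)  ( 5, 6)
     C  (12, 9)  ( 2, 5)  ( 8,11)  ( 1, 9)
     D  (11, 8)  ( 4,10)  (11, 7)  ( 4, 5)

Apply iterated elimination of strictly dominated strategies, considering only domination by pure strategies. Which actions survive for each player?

Survivors P1:{C,D} P2:{P,Q,R}

P1 drop A (D beats it: P:11>0 Q:4>1 R:11>4 S:4>1)
P2 drop S (R beats it: B:7>6 C:11>9 D:7>5)
P1 drop B (D beats it: P:11>9 Q:4>0 R:11>9)
P1→{C,D} P2→{P,Q,R}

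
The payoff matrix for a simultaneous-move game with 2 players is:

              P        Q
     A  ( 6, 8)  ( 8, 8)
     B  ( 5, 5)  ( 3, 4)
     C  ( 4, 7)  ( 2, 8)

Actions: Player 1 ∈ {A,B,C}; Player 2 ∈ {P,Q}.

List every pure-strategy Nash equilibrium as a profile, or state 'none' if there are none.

(A,P): NE
(A,Q): NE
(B,P): not NE [P1→A gives 6>5]
(B,Q): not NE [P1→A gives 8>3; P2→P gives 5>4]
(C,P): not NE [P1→A gives 6>4; P2→Q gives 8>7]
(C,Q): not NE [P1→A gives 8>2]

Nash profiles: (A,P), (A,Q)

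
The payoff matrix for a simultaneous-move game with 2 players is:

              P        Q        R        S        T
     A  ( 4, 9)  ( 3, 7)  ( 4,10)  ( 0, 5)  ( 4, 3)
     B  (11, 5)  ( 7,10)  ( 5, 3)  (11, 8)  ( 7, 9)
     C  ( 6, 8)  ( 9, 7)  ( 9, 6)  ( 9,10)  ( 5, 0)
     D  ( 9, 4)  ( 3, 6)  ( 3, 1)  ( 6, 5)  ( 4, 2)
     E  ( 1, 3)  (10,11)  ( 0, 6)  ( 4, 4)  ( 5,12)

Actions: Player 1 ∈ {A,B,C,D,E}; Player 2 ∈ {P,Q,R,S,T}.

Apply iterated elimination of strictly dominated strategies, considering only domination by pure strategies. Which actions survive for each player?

P1 drop A (B beats it: P:11>4 Q:7>3 R:5>4 S:11>0 T:7>4)
P1 drop D (B beats it: P:11>9 Q:7>3 R:5>3 S:11>6 T:7>4)
P2 drop P (S beats it: B:8>5 C:10>8 E:4>3)
P2 drop R (Q beats it: B:10>3 C:7>6 E:11>6)
P1→{B,C,E} P2→{Q,S,T}

IESDS → P1:{B,C,E} P2:{Q,S,T}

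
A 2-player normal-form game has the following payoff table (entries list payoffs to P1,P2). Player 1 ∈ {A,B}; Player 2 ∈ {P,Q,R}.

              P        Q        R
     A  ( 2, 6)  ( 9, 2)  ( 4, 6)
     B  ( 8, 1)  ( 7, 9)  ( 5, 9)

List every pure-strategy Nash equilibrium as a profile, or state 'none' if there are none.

PSNE = {(B,R)}

(A,P): not NE [P1→B gives 8>2]
(A,Q): not NE [P2→R gives 6>2]
(A,R): not NE [P1→B gives 5>4]
(B,P): not NE [P2→R gives 9>1]
(B,Q): not NE [P1→A gives 9>7]
(B,R): NE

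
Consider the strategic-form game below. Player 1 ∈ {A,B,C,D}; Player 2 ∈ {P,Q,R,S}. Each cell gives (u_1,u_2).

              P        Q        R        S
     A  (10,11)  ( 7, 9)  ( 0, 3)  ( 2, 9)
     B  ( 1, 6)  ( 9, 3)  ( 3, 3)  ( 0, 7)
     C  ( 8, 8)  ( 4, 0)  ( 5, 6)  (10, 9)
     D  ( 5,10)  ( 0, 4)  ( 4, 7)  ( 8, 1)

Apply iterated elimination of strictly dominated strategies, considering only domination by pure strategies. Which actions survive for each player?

IESDS → P1:{A,C} P2:{P,S}

P1 drop D (C beats it: P:8>5 Q:4>0 R:5>4 S:10>8)
P2 drop Q (P beats it: A:11>9 B:6>3 C:8>0)
P1 drop B (C beats it: P:8>1 R:5>3 S:10>0)
P2 drop R (P beats it: A:11>3 C:8>6)
P1→{A,C} P2→{P,S}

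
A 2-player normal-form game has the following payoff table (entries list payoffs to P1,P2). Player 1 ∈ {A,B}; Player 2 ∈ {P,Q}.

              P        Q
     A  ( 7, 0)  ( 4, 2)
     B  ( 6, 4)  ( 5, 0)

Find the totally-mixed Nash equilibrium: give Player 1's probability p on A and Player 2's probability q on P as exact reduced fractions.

p=2/3, q=1/2

P1 indiff ⇒ q·7+(1-q)·4 = q·6+(1-q)·5 ⇒ q(1) = (1-q)(1) ⇒ q = 1/2
P2 indiff ⇒ p·0+(1-p)·4 = p·2+(1-p)·0 ⇒ p(-2) = (1-p)(-4) ⇒ p = 2/3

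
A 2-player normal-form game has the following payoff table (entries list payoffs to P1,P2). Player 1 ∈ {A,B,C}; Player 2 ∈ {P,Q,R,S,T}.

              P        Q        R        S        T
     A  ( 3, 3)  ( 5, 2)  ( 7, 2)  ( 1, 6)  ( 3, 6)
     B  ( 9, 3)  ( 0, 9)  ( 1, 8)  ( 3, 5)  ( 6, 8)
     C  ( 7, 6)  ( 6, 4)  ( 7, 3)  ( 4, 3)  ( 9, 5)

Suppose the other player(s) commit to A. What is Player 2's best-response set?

argmax u_2 = {S,T}

u_2(P vs A) = 3
u_2(Q vs A) = 2
u_2(R vs A) = 2
u_2(S vs A) = 6
u_2(T vs A) = 6
max payoff 6 at {S,T}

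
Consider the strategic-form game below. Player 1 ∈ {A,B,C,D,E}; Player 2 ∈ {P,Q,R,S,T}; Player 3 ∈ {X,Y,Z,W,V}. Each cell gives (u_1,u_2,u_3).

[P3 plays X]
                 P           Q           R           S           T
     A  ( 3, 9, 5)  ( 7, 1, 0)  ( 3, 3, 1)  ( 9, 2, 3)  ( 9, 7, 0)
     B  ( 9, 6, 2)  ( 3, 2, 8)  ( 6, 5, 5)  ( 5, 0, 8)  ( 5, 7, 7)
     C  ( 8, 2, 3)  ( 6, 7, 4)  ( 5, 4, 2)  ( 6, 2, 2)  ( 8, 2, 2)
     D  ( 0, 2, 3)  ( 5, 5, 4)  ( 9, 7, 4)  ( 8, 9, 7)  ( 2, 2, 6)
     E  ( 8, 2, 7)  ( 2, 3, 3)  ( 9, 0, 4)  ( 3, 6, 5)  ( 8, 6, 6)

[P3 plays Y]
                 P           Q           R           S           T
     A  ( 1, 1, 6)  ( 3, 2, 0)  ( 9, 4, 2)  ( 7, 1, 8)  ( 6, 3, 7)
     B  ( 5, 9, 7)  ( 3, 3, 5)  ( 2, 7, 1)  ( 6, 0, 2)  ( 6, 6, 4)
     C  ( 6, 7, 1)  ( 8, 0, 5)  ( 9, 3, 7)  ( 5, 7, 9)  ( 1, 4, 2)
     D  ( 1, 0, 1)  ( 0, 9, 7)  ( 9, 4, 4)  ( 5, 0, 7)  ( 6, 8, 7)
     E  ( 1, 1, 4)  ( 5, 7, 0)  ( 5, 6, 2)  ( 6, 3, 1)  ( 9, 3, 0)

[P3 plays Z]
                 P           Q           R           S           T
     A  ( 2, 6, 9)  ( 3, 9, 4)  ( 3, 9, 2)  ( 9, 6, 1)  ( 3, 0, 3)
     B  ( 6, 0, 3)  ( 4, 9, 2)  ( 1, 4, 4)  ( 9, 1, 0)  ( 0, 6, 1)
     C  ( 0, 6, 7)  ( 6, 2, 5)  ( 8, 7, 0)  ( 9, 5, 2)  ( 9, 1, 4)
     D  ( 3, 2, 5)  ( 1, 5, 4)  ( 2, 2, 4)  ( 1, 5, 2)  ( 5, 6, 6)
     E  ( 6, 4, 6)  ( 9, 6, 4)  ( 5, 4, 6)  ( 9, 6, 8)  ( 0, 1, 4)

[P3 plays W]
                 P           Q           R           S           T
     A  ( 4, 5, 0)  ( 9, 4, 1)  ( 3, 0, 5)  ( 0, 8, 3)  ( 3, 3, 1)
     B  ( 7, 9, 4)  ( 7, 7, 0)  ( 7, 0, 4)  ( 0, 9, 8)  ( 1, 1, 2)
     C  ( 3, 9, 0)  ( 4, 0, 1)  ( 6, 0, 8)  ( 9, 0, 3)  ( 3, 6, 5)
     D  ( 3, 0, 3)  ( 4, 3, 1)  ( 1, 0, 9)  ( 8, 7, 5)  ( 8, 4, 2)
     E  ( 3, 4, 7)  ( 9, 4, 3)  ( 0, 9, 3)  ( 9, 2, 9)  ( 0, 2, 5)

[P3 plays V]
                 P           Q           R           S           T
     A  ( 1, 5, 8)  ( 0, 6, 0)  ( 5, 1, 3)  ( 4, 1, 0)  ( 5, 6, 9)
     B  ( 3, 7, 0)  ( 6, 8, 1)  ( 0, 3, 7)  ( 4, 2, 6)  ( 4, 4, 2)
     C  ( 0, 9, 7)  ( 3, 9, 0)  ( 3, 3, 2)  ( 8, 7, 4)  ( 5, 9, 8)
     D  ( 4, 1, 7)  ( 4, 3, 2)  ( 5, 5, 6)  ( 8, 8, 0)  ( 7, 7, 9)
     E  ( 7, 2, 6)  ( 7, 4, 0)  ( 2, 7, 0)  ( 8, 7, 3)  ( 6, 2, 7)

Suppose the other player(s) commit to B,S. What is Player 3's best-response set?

u_3(X vs B,S) = 8
u_3(Y vs B,S) = 2
u_3(Z vs B,S) = 0
u_3(W vs B,S) = 8
u_3(V vs B,S) = 6
max payoff 8 at {X,W}

BR_3 = {X,W}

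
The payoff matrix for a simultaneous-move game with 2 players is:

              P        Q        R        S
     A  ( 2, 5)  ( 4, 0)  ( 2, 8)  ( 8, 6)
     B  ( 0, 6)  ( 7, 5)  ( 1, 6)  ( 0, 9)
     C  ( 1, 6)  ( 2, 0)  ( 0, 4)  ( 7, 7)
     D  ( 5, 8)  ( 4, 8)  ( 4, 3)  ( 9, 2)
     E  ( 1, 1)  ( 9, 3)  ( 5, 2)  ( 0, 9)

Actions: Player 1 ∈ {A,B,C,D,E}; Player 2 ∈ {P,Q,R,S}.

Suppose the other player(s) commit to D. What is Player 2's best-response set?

u_2(P vs D) = 8
u_2(Q vs D) = 8
u_2(R vs D) = 3
u_2(S vs D) = 2
max payoff 8 at {P,Q}

P2 best: {P,Q}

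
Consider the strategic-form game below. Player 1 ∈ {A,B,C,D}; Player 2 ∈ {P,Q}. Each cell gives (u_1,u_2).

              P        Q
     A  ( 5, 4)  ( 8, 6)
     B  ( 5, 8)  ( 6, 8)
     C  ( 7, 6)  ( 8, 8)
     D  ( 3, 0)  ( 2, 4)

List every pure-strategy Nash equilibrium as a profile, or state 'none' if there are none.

NE set: (A,Q), (C,Q)

(A,P): not NE [P1→C gives 7>5; P2→Q gives 6>4]
(A,Q): NE
(B,P): not NE [P1→C gives 7>5]
(B,Q): not NE [P1→C gives 8>6]
(C,P): not NE [P2→Q gives 8>6]
(C,Q): NE
(D,P): not NE [P1→C gives 7>3; P2→Q gives 4>0]
(D,Q): not NE [P1→C gives 8>2]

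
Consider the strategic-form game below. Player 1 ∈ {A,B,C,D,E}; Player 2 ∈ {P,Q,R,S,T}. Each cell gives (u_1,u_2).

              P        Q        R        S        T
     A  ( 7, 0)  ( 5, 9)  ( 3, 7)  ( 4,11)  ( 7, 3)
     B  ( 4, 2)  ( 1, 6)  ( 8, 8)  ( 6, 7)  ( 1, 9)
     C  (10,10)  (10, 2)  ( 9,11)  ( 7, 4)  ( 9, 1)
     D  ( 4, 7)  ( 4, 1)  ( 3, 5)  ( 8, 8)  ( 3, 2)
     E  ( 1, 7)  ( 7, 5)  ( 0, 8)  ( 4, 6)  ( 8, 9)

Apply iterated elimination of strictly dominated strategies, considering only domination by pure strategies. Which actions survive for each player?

Survivors P1:{C,D} P2:{P,R,S}

P1 drop A (C beats it: P:10>7 Q:10>5 R:9>3 S:7>4 T:9>7)
P1 drop B (C beats it: P:10>4 Q:10>1 R:9>8 S:7>6 T:9>1)
P1 drop E (C beats it: P:10>1 Q:10>7 R:9>0 S:7>4 T:9>8)
P2 drop Q (P beats it: C:10>2 D:7>1)
P2 drop T (P beats it: C:10>1 D:7>2)
P1→{C,D} P2→{P,R,S}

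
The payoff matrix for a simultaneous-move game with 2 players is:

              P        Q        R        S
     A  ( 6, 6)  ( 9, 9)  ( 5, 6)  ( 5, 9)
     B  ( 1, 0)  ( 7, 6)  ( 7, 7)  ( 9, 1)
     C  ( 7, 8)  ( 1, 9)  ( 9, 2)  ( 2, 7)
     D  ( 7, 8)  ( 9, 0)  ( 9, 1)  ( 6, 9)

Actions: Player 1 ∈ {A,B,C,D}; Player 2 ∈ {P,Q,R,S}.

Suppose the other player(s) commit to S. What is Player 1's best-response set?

BR_1 = {B}

u_1(A vs S) = 5
u_1(B vs S) = 9
u_1(C vs S) = 2
u_1(D vs S) = 6
max payoff 9 at {B}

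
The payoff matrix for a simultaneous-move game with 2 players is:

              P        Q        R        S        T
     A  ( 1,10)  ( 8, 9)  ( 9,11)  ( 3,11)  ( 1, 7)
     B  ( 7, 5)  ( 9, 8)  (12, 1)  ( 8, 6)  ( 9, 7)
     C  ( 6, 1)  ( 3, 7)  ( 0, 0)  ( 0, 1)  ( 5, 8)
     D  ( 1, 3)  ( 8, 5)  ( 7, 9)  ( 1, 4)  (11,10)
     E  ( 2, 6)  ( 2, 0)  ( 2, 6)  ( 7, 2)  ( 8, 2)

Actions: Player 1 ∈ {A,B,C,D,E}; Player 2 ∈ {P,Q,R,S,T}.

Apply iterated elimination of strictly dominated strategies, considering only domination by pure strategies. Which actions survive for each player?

Survivors P1:{B,D} P2:{Q,T}

P1 drop A (B beats it: P:7>1 Q:9>8 R:12>9 S:8>3 T:9>1)
P1 drop C (B beats it: P:7>6 Q:9>3 R:12>0 S:8>0 T:9>5)
P1 drop E (B beats it: P:7>2 Q:9>2 R:12>2 S:8>7 T:9>8)
P2 drop P (Q beats it: B:8>5 D:5>3)
P2 drop R (T beats it: B:7>1 D:10>9)
P2 drop S (Q beats it: B:8>6 D:5>4)
P1→{B,D} P2→{Q,T}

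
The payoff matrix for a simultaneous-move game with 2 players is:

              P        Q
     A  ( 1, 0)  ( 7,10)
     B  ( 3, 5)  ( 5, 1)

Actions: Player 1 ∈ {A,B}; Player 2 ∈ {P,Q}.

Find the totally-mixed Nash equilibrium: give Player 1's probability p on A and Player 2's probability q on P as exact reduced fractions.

P1 indiff ⇒ q·1+(1-q)·7 = q·3+(1-q)·5 ⇒ q(-2) = (1-q)(-2) ⇒ q = 1/2
P2 indiff ⇒ p·0+(1-p)·5 = p·10+(1-p)·1 ⇒ p(-10) = (1-p)(-4) ⇒ p = 2/7

P1 mixes 2/7 on A; P2 mixes 1/2 on P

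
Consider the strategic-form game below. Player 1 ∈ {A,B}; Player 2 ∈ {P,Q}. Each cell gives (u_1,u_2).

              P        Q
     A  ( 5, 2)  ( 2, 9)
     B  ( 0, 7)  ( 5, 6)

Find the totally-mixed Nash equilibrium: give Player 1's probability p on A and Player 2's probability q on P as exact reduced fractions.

P1 indiff ⇒ q·5+(1-q)·2 = q·0+(1-q)·5 ⇒ q(5) = (1-q)(3) ⇒ q = 3/8
P2 indiff ⇒ p·2+(1-p)·7 = p·9+(1-p)·6 ⇒ p(-7) = (1-p)(-1) ⇒ p = 1/8

P1 mixes 1/8 on A; P2 mixes 3/8 on P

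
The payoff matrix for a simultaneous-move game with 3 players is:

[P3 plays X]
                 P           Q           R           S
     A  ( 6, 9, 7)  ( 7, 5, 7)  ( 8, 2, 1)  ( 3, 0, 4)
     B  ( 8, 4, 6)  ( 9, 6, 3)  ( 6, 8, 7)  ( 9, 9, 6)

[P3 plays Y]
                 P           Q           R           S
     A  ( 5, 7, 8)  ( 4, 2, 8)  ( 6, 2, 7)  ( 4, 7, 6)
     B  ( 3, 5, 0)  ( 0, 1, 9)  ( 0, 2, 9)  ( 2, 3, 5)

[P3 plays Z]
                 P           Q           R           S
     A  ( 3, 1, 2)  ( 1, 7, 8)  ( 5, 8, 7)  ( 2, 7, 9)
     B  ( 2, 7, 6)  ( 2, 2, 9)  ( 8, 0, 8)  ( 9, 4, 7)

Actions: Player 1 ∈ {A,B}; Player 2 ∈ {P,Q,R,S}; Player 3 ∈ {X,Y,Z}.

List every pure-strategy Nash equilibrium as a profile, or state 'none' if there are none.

PSNE = {(A,P,Y)}

(A,P,X): not NE [P1→B gives 8>6; P3→Y gives 8>7]
(A,P,Y): NE
(A,P,Z): not NE [P2→R gives 8>1; P3→Y gives 8>2]
(A,Q,X): not NE [P1→B gives 9>7; P2→P gives 9>5; P3→Z gives 8>7]
(A,Q,Y): not NE [P2→S gives 7>2]
(A,Q,Z): not NE [P1→B gives 2>1; P2→R gives 8>7]
(A,R,X): not NE [P2→P gives 9>2; P3→Z gives 7>1]
(A,R,Y): not NE [P2→S gives 7>2]
(A,R,Z): not NE [P1→B gives 8>5]
(A,S,X): not NE [P1→B gives 9>3; P2→P gives 9>0; P3→Z gives 9>4]
(A,S,Y): not NE [P3→Z gives 9>6]
(A,S,Z): not NE [P1→B gives 9>2; P2→R gives 8>7]
(B,P,X): not NE [P2→S gives 9>4]
(B,P,Y): not NE [P1→A gives 5>3; P3→Z gives 6>0]
(B,P,Z): not NE [P1→A gives 3>2]
(B,Q,X): not NE [P2→S gives 9>6; P3→Z gives 9>3]
(B,Q,Y): not NE [P1→A gives 4>0; P2→P gives 5>1]
(B,Q,Z): not NE [P2→P gives 7>2]
(B,R,X): not NE [P1→A gives 8>6; P2→S gives 9>8; P3→Y gives 9>7]
(B,R,Y): not NE [P1→A gives 6>0; P2→P gives 5>2]
(B,R,Z): not NE [P2→P gives 7>0; P3→Y gives 9>8]
(B,S,X): not NE [P3→Z gives 7>6]
(B,S,Y): not NE [P1→A gives 4>2; P2→P gives 5>3; P3→Z gives 7>5]
(B,S,Z): not NE [P2→P gives 7>4]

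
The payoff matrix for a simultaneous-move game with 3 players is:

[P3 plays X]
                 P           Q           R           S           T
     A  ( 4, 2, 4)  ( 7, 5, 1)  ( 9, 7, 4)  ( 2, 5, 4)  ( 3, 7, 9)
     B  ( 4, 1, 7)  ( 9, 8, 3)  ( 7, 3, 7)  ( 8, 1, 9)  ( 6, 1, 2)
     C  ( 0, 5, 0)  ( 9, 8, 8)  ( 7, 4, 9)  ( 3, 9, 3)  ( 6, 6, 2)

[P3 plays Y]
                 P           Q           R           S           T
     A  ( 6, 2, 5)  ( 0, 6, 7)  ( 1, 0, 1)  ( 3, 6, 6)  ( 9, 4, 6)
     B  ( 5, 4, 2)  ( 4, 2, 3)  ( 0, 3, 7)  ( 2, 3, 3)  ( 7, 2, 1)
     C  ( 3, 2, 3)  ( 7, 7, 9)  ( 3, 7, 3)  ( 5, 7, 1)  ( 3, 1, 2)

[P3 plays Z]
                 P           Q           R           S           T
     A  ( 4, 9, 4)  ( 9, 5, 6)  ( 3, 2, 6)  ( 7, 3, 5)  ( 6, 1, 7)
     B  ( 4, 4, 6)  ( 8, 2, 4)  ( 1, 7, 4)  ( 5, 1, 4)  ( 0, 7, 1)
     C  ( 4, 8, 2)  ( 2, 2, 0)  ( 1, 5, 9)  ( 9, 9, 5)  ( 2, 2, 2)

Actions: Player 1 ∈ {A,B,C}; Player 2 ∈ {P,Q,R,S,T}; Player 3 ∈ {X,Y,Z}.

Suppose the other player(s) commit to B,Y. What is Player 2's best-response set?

u_2(P vs B,Y) = 4
u_2(Q vs B,Y) = 2
u_2(R vs B,Y) = 3
u_2(S vs B,Y) = 3
u_2(T vs B,Y) = 2
max payoff 4 at {P}

argmax u_2 = {P}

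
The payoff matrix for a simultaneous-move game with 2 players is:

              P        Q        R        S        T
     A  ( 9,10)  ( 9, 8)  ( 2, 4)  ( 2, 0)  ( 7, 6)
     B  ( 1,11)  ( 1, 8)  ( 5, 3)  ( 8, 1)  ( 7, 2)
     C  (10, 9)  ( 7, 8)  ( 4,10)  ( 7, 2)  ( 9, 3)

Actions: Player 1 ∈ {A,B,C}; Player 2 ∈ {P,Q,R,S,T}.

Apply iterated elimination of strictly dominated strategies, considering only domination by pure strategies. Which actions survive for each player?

Survivors P1:{B,C} P2:{P,R}

P2 drop Q (P beats it: A:10>8 B:11>8 C:9>8)
P1 drop A (C beats it: P:10>9 R:4>2 S:7>2 T:9>7)
P2 drop S (P beats it: B:11>1 C:9>2)
P2 drop T (P beats it: B:11>2 C:9>3)
P1→{B,C} P2→{P,R}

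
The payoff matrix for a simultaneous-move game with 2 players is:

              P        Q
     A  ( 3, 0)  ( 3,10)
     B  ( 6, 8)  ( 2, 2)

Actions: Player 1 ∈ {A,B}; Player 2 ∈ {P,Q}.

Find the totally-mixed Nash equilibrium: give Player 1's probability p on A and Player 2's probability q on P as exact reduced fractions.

P1 indiff ⇒ q·3+(1-q)·3 = q·6+(1-q)·2 ⇒ q(-3) = (1-q)(-1) ⇒ q = 1/4
P2 indiff ⇒ p·0+(1-p)·8 = p·10+(1-p)·2 ⇒ p(-10) = (1-p)(-6) ⇒ p = 3/8

(p,q) = (3/8, 1/4)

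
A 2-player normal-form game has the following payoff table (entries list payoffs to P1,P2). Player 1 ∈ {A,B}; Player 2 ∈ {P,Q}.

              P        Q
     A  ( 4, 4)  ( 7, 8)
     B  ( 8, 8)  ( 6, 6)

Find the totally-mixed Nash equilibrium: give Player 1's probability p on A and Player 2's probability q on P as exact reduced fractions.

p=1/3, q=1/5

P1 indiff ⇒ q·4+(1-q)·7 = q·8+(1-q)·6 ⇒ q(-4) = (1-q)(-1) ⇒ q = 1/5
P2 indiff ⇒ p·4+(1-p)·8 = p·8+(1-p)·6 ⇒ p(-4) = (1-p)(-2) ⇒ p = 1/3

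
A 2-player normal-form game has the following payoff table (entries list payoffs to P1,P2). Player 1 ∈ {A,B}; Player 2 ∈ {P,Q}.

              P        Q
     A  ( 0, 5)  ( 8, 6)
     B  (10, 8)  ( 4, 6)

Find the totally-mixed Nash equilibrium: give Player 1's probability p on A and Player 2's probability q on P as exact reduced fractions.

P1 indiff ⇒ q·0+(1-q)·8 = q·10+(1-q)·4 ⇒ q(-10) = (1-q)(-4) ⇒ q = 2/7
P2 indiff ⇒ p·5+(1-p)·8 = p·6+(1-p)·6 ⇒ p(-1) = (1-p)(-2) ⇒ p = 2/3

p=2/3, q=2/7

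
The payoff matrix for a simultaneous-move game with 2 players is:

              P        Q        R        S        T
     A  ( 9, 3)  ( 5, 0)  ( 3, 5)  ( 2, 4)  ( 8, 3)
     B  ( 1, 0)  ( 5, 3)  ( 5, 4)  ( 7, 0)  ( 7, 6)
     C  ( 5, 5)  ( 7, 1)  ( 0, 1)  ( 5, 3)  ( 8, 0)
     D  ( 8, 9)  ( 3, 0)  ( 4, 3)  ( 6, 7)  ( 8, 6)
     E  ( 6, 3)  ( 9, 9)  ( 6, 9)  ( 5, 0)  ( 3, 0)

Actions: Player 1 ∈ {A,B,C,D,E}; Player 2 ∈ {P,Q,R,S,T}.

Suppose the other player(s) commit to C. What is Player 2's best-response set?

u_2(P vs C) = 5
u_2(Q vs C) = 1
u_2(R vs C) = 1
u_2(S vs C) = 3
u_2(T vs C) = 0
max payoff 5 at {P}

P2 best: {P}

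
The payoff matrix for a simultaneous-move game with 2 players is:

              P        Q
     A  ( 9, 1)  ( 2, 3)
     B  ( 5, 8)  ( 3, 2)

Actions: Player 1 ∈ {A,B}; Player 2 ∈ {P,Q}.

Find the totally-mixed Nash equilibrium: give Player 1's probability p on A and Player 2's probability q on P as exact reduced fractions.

P1 indiff ⇒ q·9+(1-q)·2 = q·5+(1-q)·3 ⇒ q(4) = (1-q)(1) ⇒ q = 1/5
P2 indiff ⇒ p·1+(1-p)·8 = p·3+(1-p)·2 ⇒ p(-2) = (1-p)(-6) ⇒ p = 3/4

(p,q) = (3/4, 1/5)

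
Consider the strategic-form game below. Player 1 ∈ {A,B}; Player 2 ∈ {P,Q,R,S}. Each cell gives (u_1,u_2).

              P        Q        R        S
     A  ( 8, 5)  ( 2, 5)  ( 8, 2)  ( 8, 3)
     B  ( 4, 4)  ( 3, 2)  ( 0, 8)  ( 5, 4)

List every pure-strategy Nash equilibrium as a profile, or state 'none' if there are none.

NE set: (A,P)

(A,P): NE
(A,Q): not NE [P1→B gives 3>2]
(A,R): not NE [P2→Q gives 5>2]
(A,S): not NE [P2→Q gives 5>3]
(B,P): not NE [P1→A gives 8>4; P2→R gives 8>4]
(B,Q): not NE [P2→R gives 8>2]
(B,R): not NE [P1→A gives 8>0]
(B,S): not NE [P1→A gives 8>5; P2→R gives 8>4]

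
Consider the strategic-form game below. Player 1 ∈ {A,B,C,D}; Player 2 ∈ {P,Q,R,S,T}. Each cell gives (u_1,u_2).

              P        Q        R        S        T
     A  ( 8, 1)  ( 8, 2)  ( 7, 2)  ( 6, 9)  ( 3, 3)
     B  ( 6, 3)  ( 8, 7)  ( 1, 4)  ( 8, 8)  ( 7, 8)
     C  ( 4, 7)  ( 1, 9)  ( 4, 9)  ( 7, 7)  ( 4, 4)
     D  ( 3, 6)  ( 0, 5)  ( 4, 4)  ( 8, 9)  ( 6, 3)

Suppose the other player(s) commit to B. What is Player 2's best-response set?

u_2(P vs B) = 3
u_2(Q vs B) = 7
u_2(R vs B) = 4
u_2(S vs B) = 8
u_2(T vs B) = 8
max payoff 8 at {S,T}

P2 best: {S,T}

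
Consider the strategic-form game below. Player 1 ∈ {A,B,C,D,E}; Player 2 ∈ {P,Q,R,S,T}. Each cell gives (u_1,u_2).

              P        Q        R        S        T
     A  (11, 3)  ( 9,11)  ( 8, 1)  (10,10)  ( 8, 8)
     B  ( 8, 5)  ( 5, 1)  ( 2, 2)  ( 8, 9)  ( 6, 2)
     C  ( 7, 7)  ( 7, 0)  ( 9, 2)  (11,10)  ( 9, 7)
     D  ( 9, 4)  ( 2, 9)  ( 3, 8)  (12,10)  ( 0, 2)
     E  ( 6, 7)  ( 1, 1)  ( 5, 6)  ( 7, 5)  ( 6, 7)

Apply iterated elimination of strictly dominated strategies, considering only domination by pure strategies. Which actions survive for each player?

IESDS → P1:{A,C,D} P2:{Q,S}

P1 drop B (A beats it: P:11>8 Q:9>5 R:8>2 S:10>8 T:8>6)
P1 drop E (A beats it: P:11>6 Q:9>1 R:8>5 S:10>7 T:8>6)
P2 drop P (S beats it: A:10>3 C:10>7 D:10>4)
P2 drop R (S beats it: A:10>1 C:10>2 D:10>8)
P2 drop T (S beats it: A:10>8 C:10>7 D:10>2)
P1→{A,C,D} P2→{Q,S}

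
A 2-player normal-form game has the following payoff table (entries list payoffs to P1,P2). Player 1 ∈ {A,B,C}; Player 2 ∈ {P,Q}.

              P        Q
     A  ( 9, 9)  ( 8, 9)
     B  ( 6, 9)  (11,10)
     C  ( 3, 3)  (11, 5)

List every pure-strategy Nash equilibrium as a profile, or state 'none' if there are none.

Nash profiles: (A,P), (B,Q), (C,Q)

(A,P): NE
(A,Q): not NE [P1→C gives 11>8]
(B,P): not NE [P1→A gives 9>6; P2→Q gives 10>9]
(B,Q): NE
(C,P): not NE [P1→A gives 9>3; P2→Q gives 5>3]
(C,Q): NE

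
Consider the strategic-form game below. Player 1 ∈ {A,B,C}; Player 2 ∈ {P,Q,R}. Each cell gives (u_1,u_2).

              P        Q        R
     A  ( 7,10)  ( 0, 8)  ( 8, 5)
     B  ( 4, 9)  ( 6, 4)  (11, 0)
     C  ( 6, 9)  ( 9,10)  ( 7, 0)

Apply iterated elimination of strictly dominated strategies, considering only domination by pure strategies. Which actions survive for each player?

IESDS → P1:{A,C} P2:{P,Q}

P2 drop R (P beats it: A:10>5 B:9>0 C:9>0)
P1 drop B (C beats it: P:6>4 Q:9>6)
P1→{A,C} P2→{P,Q}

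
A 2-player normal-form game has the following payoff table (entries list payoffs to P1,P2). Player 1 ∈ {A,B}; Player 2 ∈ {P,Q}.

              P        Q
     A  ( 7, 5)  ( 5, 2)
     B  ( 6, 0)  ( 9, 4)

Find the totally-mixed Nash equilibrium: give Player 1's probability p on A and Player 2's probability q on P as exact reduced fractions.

P1 indiff ⇒ q·7+(1-q)·5 = q·6+(1-q)·9 ⇒ q(1) = (1-q)(4) ⇒ q = 4/5
P2 indiff ⇒ p·5+(1-p)·0 = p·2+(1-p)·4 ⇒ p(3) = (1-p)(4) ⇒ p = 4/7

p=4/7, q=4/5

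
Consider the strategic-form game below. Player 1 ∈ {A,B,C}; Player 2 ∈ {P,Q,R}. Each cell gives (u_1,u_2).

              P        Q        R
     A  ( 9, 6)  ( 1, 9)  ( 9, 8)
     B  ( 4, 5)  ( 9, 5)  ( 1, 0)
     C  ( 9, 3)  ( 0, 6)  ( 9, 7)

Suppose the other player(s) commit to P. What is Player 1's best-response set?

u_1(A vs P) = 9
u_1(B vs P) = 4
u_1(C vs P) = 9
max payoff 9 at {A,C}

P1 best: {A,C}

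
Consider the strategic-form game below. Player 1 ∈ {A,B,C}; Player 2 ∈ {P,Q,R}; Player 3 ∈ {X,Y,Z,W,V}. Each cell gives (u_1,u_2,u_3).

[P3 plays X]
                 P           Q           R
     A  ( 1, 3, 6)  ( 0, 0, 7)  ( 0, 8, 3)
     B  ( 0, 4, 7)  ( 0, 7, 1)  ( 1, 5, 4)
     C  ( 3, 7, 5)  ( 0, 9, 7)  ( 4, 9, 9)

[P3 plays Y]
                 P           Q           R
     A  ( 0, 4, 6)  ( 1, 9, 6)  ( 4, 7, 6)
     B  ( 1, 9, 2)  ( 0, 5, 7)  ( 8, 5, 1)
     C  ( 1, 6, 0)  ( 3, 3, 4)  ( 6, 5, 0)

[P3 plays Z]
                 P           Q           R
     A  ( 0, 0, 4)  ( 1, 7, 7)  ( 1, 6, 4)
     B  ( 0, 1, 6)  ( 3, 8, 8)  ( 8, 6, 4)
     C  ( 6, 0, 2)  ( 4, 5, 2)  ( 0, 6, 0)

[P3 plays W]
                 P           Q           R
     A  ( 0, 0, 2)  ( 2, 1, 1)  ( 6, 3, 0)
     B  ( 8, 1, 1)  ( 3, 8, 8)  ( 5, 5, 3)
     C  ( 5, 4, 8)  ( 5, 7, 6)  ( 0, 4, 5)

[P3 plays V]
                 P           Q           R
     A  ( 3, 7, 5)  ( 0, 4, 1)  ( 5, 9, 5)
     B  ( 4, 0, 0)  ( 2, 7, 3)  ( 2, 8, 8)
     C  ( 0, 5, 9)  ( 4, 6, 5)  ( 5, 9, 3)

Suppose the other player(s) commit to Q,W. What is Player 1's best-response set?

u_1(A vs Q,W) = 2
u_1(B vs Q,W) = 3
u_1(C vs Q,W) = 5
max payoff 5 at {C}

BR_1 = {C}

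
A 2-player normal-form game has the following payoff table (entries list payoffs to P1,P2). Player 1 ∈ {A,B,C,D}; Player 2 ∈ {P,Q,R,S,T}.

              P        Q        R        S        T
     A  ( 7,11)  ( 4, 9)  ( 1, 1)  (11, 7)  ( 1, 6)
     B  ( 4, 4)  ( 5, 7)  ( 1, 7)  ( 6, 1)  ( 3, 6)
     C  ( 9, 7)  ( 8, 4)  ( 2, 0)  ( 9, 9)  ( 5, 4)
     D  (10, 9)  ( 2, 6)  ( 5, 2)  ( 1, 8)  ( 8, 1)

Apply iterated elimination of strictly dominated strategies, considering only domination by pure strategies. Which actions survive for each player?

P1 drop B (C beats it: P:9>4 Q:8>5 R:2>1 S:9>6 T:5>3)
P2 drop Q (P beats it: A:11>9 C:7>4 D:9>6)
P2 drop R (P beats it: A:11>1 C:7>0 D:9>2)
P2 drop T (P beats it: A:11>6 C:7>4 D:9>1)
P1→{A,C,D} P2→{P,S}

Survivors P1:{A,C,D} P2:{P,S}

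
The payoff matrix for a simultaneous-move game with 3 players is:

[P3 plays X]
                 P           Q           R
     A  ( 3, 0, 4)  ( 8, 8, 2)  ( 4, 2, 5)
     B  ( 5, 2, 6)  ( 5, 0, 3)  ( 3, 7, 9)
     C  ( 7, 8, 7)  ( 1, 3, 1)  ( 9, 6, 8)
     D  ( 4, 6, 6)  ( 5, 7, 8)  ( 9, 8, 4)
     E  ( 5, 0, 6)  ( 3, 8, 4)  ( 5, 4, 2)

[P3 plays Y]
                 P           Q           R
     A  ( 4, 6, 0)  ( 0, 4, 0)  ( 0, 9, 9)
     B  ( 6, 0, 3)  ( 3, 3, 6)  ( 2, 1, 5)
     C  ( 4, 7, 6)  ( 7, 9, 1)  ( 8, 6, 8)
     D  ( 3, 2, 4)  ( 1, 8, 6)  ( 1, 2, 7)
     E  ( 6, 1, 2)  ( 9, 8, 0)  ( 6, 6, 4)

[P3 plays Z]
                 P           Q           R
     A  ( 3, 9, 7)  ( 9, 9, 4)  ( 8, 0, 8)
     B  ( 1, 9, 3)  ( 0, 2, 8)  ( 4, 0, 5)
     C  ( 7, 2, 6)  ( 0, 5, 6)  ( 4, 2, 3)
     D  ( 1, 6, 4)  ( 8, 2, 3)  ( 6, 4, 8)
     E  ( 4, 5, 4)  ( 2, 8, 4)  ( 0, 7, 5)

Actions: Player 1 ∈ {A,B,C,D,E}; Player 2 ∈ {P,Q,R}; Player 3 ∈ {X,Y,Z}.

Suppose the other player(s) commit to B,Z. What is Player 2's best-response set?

P2 best: {P}

u_2(P vs B,Z) = 9
u_2(Q vs B,Z) = 2
u_2(R vs B,Z) = 0
max payoff 9 at {P}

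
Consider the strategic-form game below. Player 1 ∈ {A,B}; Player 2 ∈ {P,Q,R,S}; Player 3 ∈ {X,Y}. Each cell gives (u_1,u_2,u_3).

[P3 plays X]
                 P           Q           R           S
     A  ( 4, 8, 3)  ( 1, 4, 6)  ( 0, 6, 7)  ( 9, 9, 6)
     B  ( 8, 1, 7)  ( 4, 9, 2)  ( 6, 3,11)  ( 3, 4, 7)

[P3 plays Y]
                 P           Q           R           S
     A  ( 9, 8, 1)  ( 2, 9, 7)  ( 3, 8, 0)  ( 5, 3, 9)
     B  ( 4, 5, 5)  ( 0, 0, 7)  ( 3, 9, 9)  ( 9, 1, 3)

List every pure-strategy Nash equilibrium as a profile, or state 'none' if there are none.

(A,P,X): not NE [P1→B gives 8>4; P2→S gives 9>8]
(A,P,Y): not NE [P2→Q gives 9>8; P3→X gives 3>1]
(A,Q,X): not NE [P1→B gives 4>1; P2→S gives 9>4; P3→Y gives 7>6]
(A,Q,Y): NE
(A,R,X): not NE [P1→B gives 6>0; P2→S gives 9>6]
(A,R,Y): not NE [P2→Q gives 9>8; P3→X gives 7>0]
(A,S,X): not NE [P3→Y gives 9>6]
(A,S,Y): not NE [P1→B gives 9>5; P2→Q gives 9>3]
(B,P,X): not NE [P2→Q gives 9>1]
(B,P,Y): not NE [P1→A gives 9>4; P2→R gives 9>5; P3→X gives 7>5]
(B,Q,X): not NE [P3→Y gives 7>2]
(B,Q,Y): not NE [P1→A gives 2>0; P2→R gives 9>0]
(B,R,X): not NE [P2→Q gives 9>3]
(B,R,Y): not NE [P3→X gives 11>9]
(B,S,X): not NE [P1→A gives 9>3; P2→Q gives 9>4]
(B,S,Y): not NE [P2→R gives 9>1; P3→X gives 7>3]

PSNE = {(A,Q,Y)}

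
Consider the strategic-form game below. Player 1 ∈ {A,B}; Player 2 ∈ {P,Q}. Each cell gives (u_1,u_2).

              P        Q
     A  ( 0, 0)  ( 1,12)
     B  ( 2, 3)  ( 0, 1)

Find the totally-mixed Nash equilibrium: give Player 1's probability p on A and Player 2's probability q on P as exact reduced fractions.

P1 indiff ⇒ q·0+(1-q)·1 = q·2+(1-q)·0 ⇒ q(-2) = (1-q)(-1) ⇒ q = 1/3
P2 indiff ⇒ p·0+(1-p)·3 = p·12+(1-p)·1 ⇒ p(-12) = (1-p)(-2) ⇒ p = 1/7

P1 mixes 1/7 on A; P2 mixes 1/3 on P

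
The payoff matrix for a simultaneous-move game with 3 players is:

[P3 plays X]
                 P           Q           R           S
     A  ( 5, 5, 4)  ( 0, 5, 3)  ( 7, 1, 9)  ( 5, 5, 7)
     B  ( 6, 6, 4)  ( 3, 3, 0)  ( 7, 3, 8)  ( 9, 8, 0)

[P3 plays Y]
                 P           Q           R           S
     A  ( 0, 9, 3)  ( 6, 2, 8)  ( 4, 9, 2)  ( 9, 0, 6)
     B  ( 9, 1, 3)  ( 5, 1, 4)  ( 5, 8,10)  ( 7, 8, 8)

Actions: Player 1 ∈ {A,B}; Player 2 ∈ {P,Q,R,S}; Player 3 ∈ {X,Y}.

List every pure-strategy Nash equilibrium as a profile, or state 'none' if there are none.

Nash profiles: (B,R,Y)

(A,P,X): not NE [P1→B gives 6>5]
(A,P,Y): not NE [P1→B gives 9>0; P3→X gives 4>3]
(A,Q,X): not NE [P1→B gives 3>0; P3→Y gives 8>3]
(A,Q,Y): not NE [P2→R gives 9>2]
(A,R,X): not NE [P2→S gives 5>1]
(A,R,Y): not NE [P1→B gives 5>4; P3→X gives 9>2]
(A,S,X): not NE [P1→B gives 9>5]
(A,S,Y): not NE [P2→R gives 9>0; P3→X gives 7>6]
(B,P,X): not NE [P2→S gives 8>6]
(B,P,Y): not NE [P2→S gives 8>1; P3→X gives 4>3]
(B,Q,X): not NE [P2→S gives 8>3; P3→Y gives 4>0]
(B,Q,Y): not NE [P1→A gives 6>5; P2→S gives 8>1]
(B,R,X): not NE [P2→S gives 8>3; P3→Y gives 10>8]
(B,R,Y): NE
(B,S,X): not NE [P3→Y gives 8>0]
(B,S,Y): not NE [P1→A gives 9>7]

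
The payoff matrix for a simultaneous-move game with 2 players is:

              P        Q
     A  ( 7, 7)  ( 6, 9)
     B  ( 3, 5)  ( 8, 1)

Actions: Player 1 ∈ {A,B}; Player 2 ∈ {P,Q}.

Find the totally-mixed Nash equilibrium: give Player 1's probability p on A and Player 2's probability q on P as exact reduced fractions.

P1 indiff ⇒ q·7+(1-q)·6 = q·3+(1-q)·8 ⇒ q(4) = (1-q)(2) ⇒ q = 1/3
P2 indiff ⇒ p·7+(1-p)·5 = p·9+(1-p)·1 ⇒ p(-2) = (1-p)(-4) ⇒ p = 2/3

P1 mixes 2/3 on A; P2 mixes 1/3 on P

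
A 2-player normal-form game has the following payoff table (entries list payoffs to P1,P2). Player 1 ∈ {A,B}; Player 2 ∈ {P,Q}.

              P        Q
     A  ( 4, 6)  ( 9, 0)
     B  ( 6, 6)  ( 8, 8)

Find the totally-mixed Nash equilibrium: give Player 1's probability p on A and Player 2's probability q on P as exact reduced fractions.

P1 indiff ⇒ q·4+(1-q)·9 = q·6+(1-q)·8 ⇒ q(-2) = (1-q)(-1) ⇒ q = 1/3
P2 indiff ⇒ p·6+(1-p)·6 = p·0+(1-p)·8 ⇒ p(6) = (1-p)(2) ⇒ p = 1/4

p=1/4, q=1/3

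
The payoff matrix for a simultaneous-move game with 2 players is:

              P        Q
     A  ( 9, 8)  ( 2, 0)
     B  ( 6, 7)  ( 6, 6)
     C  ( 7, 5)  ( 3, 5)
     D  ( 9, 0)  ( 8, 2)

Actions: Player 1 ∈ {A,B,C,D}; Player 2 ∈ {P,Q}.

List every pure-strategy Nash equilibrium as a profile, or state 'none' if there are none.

PSNE = {(A,P), (D,Q)}

(A,P): NE
(A,Q): not NE [P1→D gives 8>2; P2→P gives 8>0]
(B,P): not NE [P1→D gives 9>6]
(B,Q): not NE [P1→D gives 8>6; P2→P gives 7>6]
(C,P): not NE [P1→D gives 9>7]
(C,Q): not NE [P1→D gives 8>3]
(D,P): not NE [P2→Q gives 2>0]
(D,Q): NE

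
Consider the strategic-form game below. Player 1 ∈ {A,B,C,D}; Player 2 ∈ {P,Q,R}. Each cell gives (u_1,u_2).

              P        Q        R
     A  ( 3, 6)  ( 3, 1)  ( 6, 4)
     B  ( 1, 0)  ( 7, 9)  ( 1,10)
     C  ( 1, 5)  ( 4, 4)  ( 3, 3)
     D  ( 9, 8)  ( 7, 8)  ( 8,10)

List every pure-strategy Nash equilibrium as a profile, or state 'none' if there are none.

Nash profiles: (D,R)

(A,P): not NE [P1→D gives 9>3]
(A,Q): not NE [P1→D gives 7>3; P2→P gives 6>1]
(A,R): not NE [P1→D gives 8>6; P2→P gives 6>4]
(B,P): not NE [P1→D gives 9>1; P2→R gives 10>0]
(B,Q): not NE [P2→R gives 10>9]
(B,R): not NE [P1→D gives 8>1]
(C,P): not NE [P1→D gives 9>1]
(C,Q): not NE [P1→D gives 7>4; P2→P gives 5>4]
(C,R): not NE [P1→D gives 8>3; P2→P gives 5>3]
(D,P): not NE [P2→R gives 10>8]
(D,Q): not NE [P2→R gives 10>8]
(D,R): NE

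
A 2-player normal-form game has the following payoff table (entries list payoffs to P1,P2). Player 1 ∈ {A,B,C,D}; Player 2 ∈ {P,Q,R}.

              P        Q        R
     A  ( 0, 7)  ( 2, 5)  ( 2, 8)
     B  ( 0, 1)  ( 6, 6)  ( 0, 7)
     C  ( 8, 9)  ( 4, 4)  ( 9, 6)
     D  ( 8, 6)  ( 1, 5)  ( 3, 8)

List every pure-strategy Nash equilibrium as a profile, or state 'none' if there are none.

(A,P): not NE [P1→D gives 8>0; P2→R gives 8>7]
(A,Q): not NE [P1→B gives 6>2; P2→R gives 8>5]
(A,R): not NE [P1→C gives 9>2]
(B,P): not NE [P1→D gives 8>0; P2→R gives 7>1]
(B,Q): not NE [P2→R gives 7>6]
(B,R): not NE [P1→C gives 9>0]
(C,P): NE
(C,Q): not NE [P1→B gives 6>4; P2→P gives 9>4]
(C,R): not NE [P2→P gives 9>6]
(D,P): not NE [P2→R gives 8>6]
(D,Q): not NE [P1→B gives 6>1; P2→R gives 8>5]
(D,R): not NE [P1→C gives 9>3]

NE set: (C,P)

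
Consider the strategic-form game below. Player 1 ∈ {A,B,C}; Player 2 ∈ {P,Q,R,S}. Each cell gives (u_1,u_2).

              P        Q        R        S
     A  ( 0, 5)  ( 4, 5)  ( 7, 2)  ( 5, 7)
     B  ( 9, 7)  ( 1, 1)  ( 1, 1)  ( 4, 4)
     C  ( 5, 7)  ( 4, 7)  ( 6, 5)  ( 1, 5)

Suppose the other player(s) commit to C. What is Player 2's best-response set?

P2 best: {P,Q}

u_2(P vs C) = 7
u_2(Q vs C) = 7
u_2(R vs C) = 5
u_2(S vs C) = 5
max payoff 7 at {P,Q}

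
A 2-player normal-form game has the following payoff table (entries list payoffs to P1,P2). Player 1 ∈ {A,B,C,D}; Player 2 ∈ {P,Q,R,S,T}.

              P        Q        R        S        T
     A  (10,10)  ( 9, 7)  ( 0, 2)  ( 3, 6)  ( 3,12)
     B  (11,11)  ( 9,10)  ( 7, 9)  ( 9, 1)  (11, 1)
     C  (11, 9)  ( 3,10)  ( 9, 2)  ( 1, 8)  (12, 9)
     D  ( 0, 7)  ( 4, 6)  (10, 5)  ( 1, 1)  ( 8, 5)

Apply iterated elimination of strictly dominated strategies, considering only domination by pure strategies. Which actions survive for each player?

Remaining: P1:{A,B,C} P2:{P,Q,T}

P2 drop R (P beats it: A:10>2 B:11>9 C:9>2 D:7>5)
P1 drop D (B beats it: P:11>0 Q:9>4 S:9>1 T:11>8)
P2 drop S (P beats it: A:10>6 B:11>1 C:9>8)
P1→{A,B,C} P2→{P,Q,T}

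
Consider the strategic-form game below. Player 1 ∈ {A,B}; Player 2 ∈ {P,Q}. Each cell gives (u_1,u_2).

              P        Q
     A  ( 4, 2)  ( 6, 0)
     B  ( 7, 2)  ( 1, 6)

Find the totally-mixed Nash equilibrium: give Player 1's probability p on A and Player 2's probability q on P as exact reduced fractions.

p=2/3, q=5/8

P1 indiff ⇒ q·4+(1-q)·6 = q·7+(1-q)·1 ⇒ q(-3) = (1-q)(-5) ⇒ q = 5/8
P2 indiff ⇒ p·2+(1-p)·2 = p·0+(1-p)·6 ⇒ p(2) = (1-p)(4) ⇒ p = 2/3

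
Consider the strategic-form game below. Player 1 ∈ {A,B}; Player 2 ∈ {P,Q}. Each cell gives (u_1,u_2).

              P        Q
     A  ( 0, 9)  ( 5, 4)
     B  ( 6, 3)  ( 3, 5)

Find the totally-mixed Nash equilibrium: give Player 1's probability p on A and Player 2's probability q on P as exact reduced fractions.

P1 indiff ⇒ q·0+(1-q)·5 = q·6+(1-q)·3 ⇒ q(-6) = (1-q)(-2) ⇒ q = 1/4
P2 indiff ⇒ p·9+(1-p)·3 = p·4+(1-p)·5 ⇒ p(5) = (1-p)(2) ⇒ p = 2/7

(p,q) = (2/7, 1/4)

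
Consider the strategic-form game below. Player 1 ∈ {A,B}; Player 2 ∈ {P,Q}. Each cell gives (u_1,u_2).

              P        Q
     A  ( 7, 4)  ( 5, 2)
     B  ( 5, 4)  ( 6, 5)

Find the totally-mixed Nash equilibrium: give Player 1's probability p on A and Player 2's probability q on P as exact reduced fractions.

P1 indiff ⇒ q·7+(1-q)·5 = q·5+(1-q)·6 ⇒ q(2) = (1-q)(1) ⇒ q = 1/3
P2 indiff ⇒ p·4+(1-p)·4 = p·2+(1-p)·5 ⇒ p(2) = (1-p)(1) ⇒ p = 1/3

p=1/3, q=1/3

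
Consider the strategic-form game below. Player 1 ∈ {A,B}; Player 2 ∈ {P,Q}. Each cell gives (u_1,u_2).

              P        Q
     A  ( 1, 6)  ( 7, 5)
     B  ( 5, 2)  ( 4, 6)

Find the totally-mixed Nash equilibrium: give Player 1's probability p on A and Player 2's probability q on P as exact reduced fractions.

p=4/5, q=3/7

P1 indiff ⇒ q·1+(1-q)·7 = q·5+(1-q)·4 ⇒ q(-4) = (1-q)(-3) ⇒ q = 3/7
P2 indiff ⇒ p·6+(1-p)·2 = p·5+(1-p)·6 ⇒ p(1) = (1-p)(4) ⇒ p = 4/5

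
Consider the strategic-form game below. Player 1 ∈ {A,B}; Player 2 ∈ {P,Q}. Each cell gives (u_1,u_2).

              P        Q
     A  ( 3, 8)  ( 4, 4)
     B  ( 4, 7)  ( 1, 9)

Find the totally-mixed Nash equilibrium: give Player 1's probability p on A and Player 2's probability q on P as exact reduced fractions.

(p,q) = (1/3, 3/4)

P1 indiff ⇒ q·3+(1-q)·4 = q·4+(1-q)·1 ⇒ q(-1) = (1-q)(-3) ⇒ q = 3/4
P2 indiff ⇒ p·8+(1-p)·7 = p·4+(1-p)·9 ⇒ p(4) = (1-p)(2) ⇒ p = 1/3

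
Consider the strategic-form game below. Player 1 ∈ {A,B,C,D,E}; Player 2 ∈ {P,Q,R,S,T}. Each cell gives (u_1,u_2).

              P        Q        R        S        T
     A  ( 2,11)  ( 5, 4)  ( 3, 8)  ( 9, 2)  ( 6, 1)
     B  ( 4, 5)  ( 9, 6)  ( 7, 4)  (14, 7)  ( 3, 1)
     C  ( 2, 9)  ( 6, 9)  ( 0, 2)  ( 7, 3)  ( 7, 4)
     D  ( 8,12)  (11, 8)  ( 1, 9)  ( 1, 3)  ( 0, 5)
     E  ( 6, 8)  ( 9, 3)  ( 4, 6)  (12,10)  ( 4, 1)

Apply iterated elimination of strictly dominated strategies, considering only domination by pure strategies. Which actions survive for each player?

P2 drop R (P beats it: A:11>8 B:5>4 C:9>2 D:12>9 E:8>6)
P2 drop T (P beats it: A:11>1 B:5>1 C:9>4 D:12>5 E:8>1)
P1 drop A (B beats it: P:4>2 Q:9>5 S:14>9)
P1 drop C (B beats it: P:4>2 Q:9>6 S:14>7)
P1→{B,D,E} P2→{P,Q,S}

Survivors P1:{B,D,E} P2:{P,Q,S}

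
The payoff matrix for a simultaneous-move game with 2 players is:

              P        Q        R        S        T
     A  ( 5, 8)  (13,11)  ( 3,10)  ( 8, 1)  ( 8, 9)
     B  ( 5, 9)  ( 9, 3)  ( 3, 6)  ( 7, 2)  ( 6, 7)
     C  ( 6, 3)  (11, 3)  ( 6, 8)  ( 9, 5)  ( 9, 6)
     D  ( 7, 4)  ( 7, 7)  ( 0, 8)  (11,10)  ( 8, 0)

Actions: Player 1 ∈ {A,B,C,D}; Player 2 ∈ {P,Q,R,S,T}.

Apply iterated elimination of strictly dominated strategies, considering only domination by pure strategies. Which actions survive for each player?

Survivors P1:{A,C,D} P2:{Q,R,S}

P1 drop B (C beats it: P:6>5 Q:11>9 R:6>3 S:9>7 T:9>6)
P2 drop P (R beats it: A:10>8 C:8>3 D:8>4)
P2 drop T (R beats it: A:10>9 C:8>6 D:8>0)
P1→{A,C,D} P2→{Q,R,S}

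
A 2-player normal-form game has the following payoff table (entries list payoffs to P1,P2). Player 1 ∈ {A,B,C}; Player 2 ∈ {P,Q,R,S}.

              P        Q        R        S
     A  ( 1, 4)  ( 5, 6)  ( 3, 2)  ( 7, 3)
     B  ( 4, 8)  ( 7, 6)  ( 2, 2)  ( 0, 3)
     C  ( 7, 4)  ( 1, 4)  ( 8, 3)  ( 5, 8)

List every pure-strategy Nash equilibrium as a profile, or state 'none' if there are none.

No pure NE.

(A,P): not NE [P1→C gives 7>1; P2→Q gives 6>4]
(A,Q): not NE [P1→B gives 7>5]
(A,R): not NE [P1→C gives 8>3; P2→Q gives 6>2]
(A,S): not NE [P2→Q gives 6>3]
(B,P): not NE [P1→C gives 7>4]
(B,Q): not NE [P2→P gives 8>6]
(B,R): not NE [P1→C gives 8>2; P2→P gives 8>2]
(B,S): not NE [P1→A gives 7>0; P2→P gives 8>3]
(C,P): not NE [P2→S gives 8>4]
(C,Q): not NE [P1→B gives 7>1; P2→S gives 8>4]
(C,R): not NE [P2→S gives 8>3]
(C,S): not NE [P1→A gives 7>5]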